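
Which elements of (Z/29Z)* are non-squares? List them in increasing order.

Square k = 1,…,14 (k and 29−k give the same square):
1²=1, 2²=4, 3²=9, 4²=16, 5²=25, 6²≡7, 7²≡20, 8²≡6, 9²≡23, 10²≡13, 11²≡5, 12²≡28, 13²≡24, 14²≡22 (mod 29).
The residues are {1, 4, 5, 6, 7, 9, 13, 16, 20, 22, 23, 24, 25, 28}; the non-residues are the remaining 14 nonzero classes.

2, 3, 8, 10, 11, 12, 14, 15, 17, 18, 19, 21, 26, 27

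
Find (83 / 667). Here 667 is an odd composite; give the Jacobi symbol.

Reciprocity: 83 ≡ 3 and 667 ≡ 3 (mod 4), so (83/667) = −(667/83).
Reduce top mod 83: now compute (3/83).
Reciprocity: 3 ≡ 3 and 83 ≡ 3 (mod 4), so (3/83) = −(83/3).
Reduce top mod 3: now compute (2/3).
Pull out 2: since 3 ≡ 3 (mod 8), (2/3) = -1.
Reached (1/3) = 1. Collecting the sign flips along the way, the symbol is -1.

-1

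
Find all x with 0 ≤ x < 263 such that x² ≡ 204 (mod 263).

97, 166

Since 263 ≡ 3 (mod 4), a square root of 204 is 204^((263+1)/4) = 204^66 mod 263.
Repeated squaring: 204^2≡62, 204^4≡162, 204^8≡207, 204^16≡243, 204^32≡137, 204^64≡96 (mod 263).
204^66 = 204^(64+2) ≡ 166 (mod 263).
Check: 166² = 27556 ≡ 204 (mod 263). The two roots are 97 and 166.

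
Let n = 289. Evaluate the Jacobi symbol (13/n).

1

Reciprocity: 13 ≡ 1 and 289 ≡ 1 (mod 4), so (13/289) = +(289/13).
Reduce top mod 13: now compute (3/13).
Reciprocity: 3 ≡ 3 and 13 ≡ 1 (mod 4), so (3/13) = +(13/3).
Reduce top mod 3: now compute (1/3).
Reached (1/3) = 1. Collecting the sign flips along the way, the symbol is +1.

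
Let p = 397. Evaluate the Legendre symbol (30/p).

Pull out 2: since 397 ≡ 5 (mod 8), (2/397) = -1.
Reciprocity: 15 ≡ 3 and 397 ≡ 1 (mod 4), so (15/397) = +(397/15).
Reduce top mod 15: now compute (7/15).
Reciprocity: 7 ≡ 3 and 15 ≡ 3 (mod 4), so (7/15) = −(15/7).
Reduce top mod 7: now compute (1/7).
Reached (1/7) = 1. Collecting the sign flips along the way, the symbol is +1.

1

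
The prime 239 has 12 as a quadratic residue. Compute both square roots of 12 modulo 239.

Since 239 ≡ 3 (mod 4), a square root of 12 is 12^((239+1)/4) = 12^60 mod 239.
Repeated squaring: 12^2≡144, 12^4≡182, 12^8≡142, 12^16≡88, 12^32≡96 (mod 239).
12^60 = 12^(32+16+8+4) ≡ 27 (mod 239).
Check: 27² = 729 ≡ 12 (mod 239). The two roots are 27 and 212.

27, 212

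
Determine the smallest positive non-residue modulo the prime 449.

(2/449) = +1, so 2 is a residue.
(3/449) = −1, so 3 is the smallest positive non-residue mod 449.

3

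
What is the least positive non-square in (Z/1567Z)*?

3

(2/1567) = +1, so 2 is a residue.
(3/1567) = −1, so 3 is the smallest positive non-residue mod 1567.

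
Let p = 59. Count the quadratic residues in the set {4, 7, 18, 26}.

3

(4/59) = +1 → QR.
(7/59) = +1 → QR.
(18/59) = -1 → non-residue.
(26/59) = +1 → QR.
Total quadratic residues among the 4: 3.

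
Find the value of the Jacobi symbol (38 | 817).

0

Pull out 2: since 817 ≡ 1 (mod 8), (2/817) = +1.
Reciprocity: 19 ≡ 3 and 817 ≡ 1 (mod 4), so (19/817) = +(817/19).
Reduce top mod 19: now compute (0/19).
Top reduces to 0: gcd > 1, so the symbol is 0.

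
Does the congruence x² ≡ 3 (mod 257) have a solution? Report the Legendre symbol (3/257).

Euler's criterion: (3/257) ≡ 3^128 (mod 257).
3^2 ≡ 9 (mod 257)
3^4 ≡ 81 (mod 257)
3^8 ≡ 136 (mod 257)
3^16 ≡ 249 (mod 257)
3^32 ≡ 64 (mod 257)
3^64 ≡ 241 (mod 257)
3^128 ≡ 256 (mod 257)
3^128 = 3^(128) ≡ 256 (mod 257).
Result is 256 ≡ −1, so (3/257) = −1.

-1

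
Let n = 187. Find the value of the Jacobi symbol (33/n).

Reciprocity: 33 ≡ 1 and 187 ≡ 3 (mod 4), so (33/187) = +(187/33).
Reduce top mod 33: now compute (22/33).
Pull out 2: since 33 ≡ 1 (mod 8), (2/33) = +1.
Reciprocity: 11 ≡ 3 and 33 ≡ 1 (mod 4), so (11/33) = +(33/11).
Reduce top mod 11: now compute (0/11).
Top reduces to 0: gcd > 1, so the symbol is 0.

0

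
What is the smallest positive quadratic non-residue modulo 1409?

(2/1409) = +1, so 2 is a residue.
(3/1409) = −1, so 3 is the smallest positive non-residue mod 1409.

3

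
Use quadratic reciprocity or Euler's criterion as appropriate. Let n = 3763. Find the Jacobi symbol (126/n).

1

Pull out 2: since 3763 ≡ 3 (mod 8), (2/3763) = -1.
Reciprocity: 63 ≡ 3 and 3763 ≡ 3 (mod 4), so (63/3763) = −(3763/63).
Reduce top mod 63: now compute (46/63).
Pull out 2: since 63 ≡ 7 (mod 8), (2/63) = +1.
Reciprocity: 23 ≡ 3 and 63 ≡ 3 (mod 4), so (23/63) = −(63/23).
Reduce top mod 23: now compute (17/23).
Reciprocity: 17 ≡ 1 and 23 ≡ 3 (mod 4), so (17/23) = +(23/17).
Reduce top mod 17: now compute (6/17).
Pull out 2: since 17 ≡ 1 (mod 8), (2/17) = +1.
Reciprocity: 3 ≡ 3 and 17 ≡ 1 (mod 4), so (3/17) = +(17/3).
Reduce top mod 3: now compute (2/3).
Pull out 2: since 3 ≡ 3 (mod 8), (2/3) = -1.
Reached (1/3) = 1. Collecting the sign flips along the way, the symbol is +1.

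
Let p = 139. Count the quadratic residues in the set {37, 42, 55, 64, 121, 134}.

5

(37/139) = +1 → QR.
(42/139) = +1 → QR.
(55/139) = +1 → QR.
(64/139) = +1 → QR.
(121/139) = +1 → QR.
(134/139) = -1 → non-residue.
Total quadratic residues among the 6: 5.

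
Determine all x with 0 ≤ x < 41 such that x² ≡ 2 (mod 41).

17, 24

41 ≡ 1 (mod 4), so we find a root by search.
Trying successive values, 17² = 289 ≡ 2 (mod 41). The other root is 41 − 17 = 24.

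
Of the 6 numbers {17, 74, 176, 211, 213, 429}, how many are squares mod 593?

(17/593) = +1 → QR.
(74/593) = +1 → QR.
(176/593) = -1 → non-residue.
(211/593) = +1 → QR.
(213/593) = -1 → non-residue.
(429/593) = -1 → non-residue.
Total quadratic residues among the 6: 3.

3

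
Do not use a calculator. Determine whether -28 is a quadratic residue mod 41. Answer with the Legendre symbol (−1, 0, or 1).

-1

First reduce: -28 ≡ 13 (mod 41).
Reciprocity: 13 ≡ 1 and 41 ≡ 1 (mod 4), so (13/41) = +(41/13).
Reduce top mod 13: now compute (2/13).
Pull out 2: since 13 ≡ 5 (mod 8), (2/13) = -1.
Reached (1/13) = 1. Collecting the sign flips along the way, the symbol is -1.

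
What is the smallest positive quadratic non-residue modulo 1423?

(2/1423) = +1, so 2 is a residue.
(3/1423) = −1, so 3 is the smallest positive non-residue mod 1423.

3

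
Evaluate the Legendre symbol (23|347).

Euler's criterion: (23/347) ≡ 23^173 (mod 347).
23^2 ≡ 182 (mod 347)
23^4 ≡ 159 (mod 347)
23^8 ≡ 297 (mod 347)
23^16 ≡ 71 (mod 347)
23^32 ≡ 183 (mod 347)
23^64 ≡ 177 (mod 347)
23^128 ≡ 99 (mod 347)
23^173 = 23^(128+32+8+4+1) ≡ 346 (mod 347).
Result is 346 ≡ −1, so (23/347) = −1.

-1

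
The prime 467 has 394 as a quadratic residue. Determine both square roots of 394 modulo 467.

101, 366

Since 467 ≡ 3 (mod 4), a square root of 394 is 394^((467+1)/4) = 394^117 mod 467.
Repeated squaring: 394^2≡192, 394^4≡438, 394^8≡374, 394^16≡243, 394^32≡207, 394^64≡352 (mod 467).
394^117 = 394^(64+32+16+4+1) ≡ 366 (mod 467).
Check: 366² = 133956 ≡ 394 (mod 467). The two roots are 101 and 366.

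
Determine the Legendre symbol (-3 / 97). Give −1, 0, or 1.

Euler's criterion: (-3/97) ≡ 94^48 (mod 97).
94^2 ≡ 9 (mod 97)
94^4 ≡ 81 (mod 97)
94^8 ≡ 62 (mod 97)
94^16 ≡ 61 (mod 97)
94^32 ≡ 35 (mod 97)
94^48 = 94^(32+16) ≡ 1 (mod 97).
Result is 1, so (-3/97) = 1.

1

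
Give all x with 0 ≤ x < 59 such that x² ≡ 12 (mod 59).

Since 59 ≡ 3 (mod 4), a square root of 12 is 12^((59+1)/4) = 12^15 mod 59.
Repeated squaring: 12^2≡26, 12^4≡27, 12^8≡21 (mod 59).
12^15 = 12^(8+4+2+1) ≡ 22 (mod 59).
Check: 22² = 484 ≡ 12 (mod 59). The two roots are 22 and 37.

22, 37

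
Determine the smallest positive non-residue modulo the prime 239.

7

(2/239) = +1, so 2 is a residue.
(3/239) = +1, so 3 is a residue.
(4/239) = +1, so 4 is a residue.
(5/239) = +1, so 5 is a residue.
(6/239) = +1, so 6 is a residue.
(7/239) = −1, so 7 is the smallest positive non-residue mod 239.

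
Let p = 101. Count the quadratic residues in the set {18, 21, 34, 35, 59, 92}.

2

(18/101) = -1 → non-residue.
(21/101) = +1 → QR.
(34/101) = -1 → non-residue.
(35/101) = -1 → non-residue.
(59/101) = -1 → non-residue.
(92/101) = +1 → QR.
Total quadratic residues among the 6: 2.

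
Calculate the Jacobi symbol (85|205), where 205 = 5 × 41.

0

Reciprocity: 85 ≡ 1 and 205 ≡ 1 (mod 4), so (85/205) = +(205/85).
Reduce top mod 85: now compute (35/85).
Reciprocity: 35 ≡ 3 and 85 ≡ 1 (mod 4), so (35/85) = +(85/35).
Reduce top mod 35: now compute (15/35).
Reciprocity: 15 ≡ 3 and 35 ≡ 3 (mod 4), so (15/35) = −(35/15).
Reduce top mod 15: now compute (5/15).
Reciprocity: 5 ≡ 1 and 15 ≡ 3 (mod 4), so (5/15) = +(15/5).
Reduce top mod 5: now compute (0/5).
Top reduces to 0: gcd > 1, so the symbol is 0.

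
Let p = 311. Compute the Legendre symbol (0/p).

Top reduces to 0: gcd > 1, so the symbol is 0.

0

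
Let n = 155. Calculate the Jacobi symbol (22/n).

Pull out 2: since 155 ≡ 3 (mod 8), (2/155) = -1.
Reciprocity: 11 ≡ 3 and 155 ≡ 3 (mod 4), so (11/155) = −(155/11).
Reduce top mod 11: now compute (1/11).
Reached (1/11) = 1. Collecting the sign flips along the way, the symbol is +1.

1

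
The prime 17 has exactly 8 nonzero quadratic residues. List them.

1 2 4 8 9 13 15 16

Square k = 1,…,8 (k and 17−k give the same square):
1²=1, 2²=4, 3²=9, 4²=16, 5²≡8, 6²≡2, 7²≡15, 8²≡13 (mod 17).
So the quadratic residues mod 17 are {1, 2, 4, 8, 9, 13, 15, 16}.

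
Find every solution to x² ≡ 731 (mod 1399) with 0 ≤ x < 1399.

Since 1399 ≡ 3 (mod 4), a square root of 731 is 731^((1399+1)/4) = 731^350 mod 1399.
Repeated squaring: 731^2≡1342, 731^4≡451, 731^8≡546, 731^16≡129, 731^32≡1252, 731^64≡624, 731^128≡454, 731^256≡463 (mod 1399).
731^350 = 731^(256+64+16+8+4+2) ≡ 1189 (mod 1399).
Check: 1189² = 1413721 ≡ 731 (mod 1399). The two roots are 210 and 1189.

210, 1189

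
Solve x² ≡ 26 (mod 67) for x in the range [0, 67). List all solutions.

Since 67 ≡ 3 (mod 4), a square root of 26 is 26^((67+1)/4) = 26^17 mod 67.
Repeated squaring: 26^2≡6, 26^4≡36, 26^8≡23, 26^16≡60 (mod 67).
26^17 = 26^(16+1) ≡ 19 (mod 67).
Check: 19² = 361 ≡ 26 (mod 67). The two roots are 19 and 48.

19, 48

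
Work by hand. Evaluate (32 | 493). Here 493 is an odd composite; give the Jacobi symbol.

Pull out 2^5: since 493 ≡ 5 (mod 8), (2/493) = -1, so (2/493)^5 = -1.
Reached (1/493) = 1. Collecting the sign flips along the way, the symbol is -1.

-1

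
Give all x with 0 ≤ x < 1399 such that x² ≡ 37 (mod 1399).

492, 907

Since 1399 ≡ 3 (mod 4), a square root of 37 is 37^((1399+1)/4) = 37^350 mod 1399.
Repeated squaring: 37^2≡1369, 37^4≡900, 37^8≡1378, 37^16≡441, 37^32≡20, 37^64≡400, 37^128≡514, 37^256≡1184 (mod 1399).
37^350 = 37^(256+64+16+8+4+2) ≡ 907 (mod 1399).
Check: 907² = 822649 ≡ 37 (mod 1399). The two roots are 492 and 907.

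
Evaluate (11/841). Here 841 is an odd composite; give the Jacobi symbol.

Reciprocity: 11 ≡ 3 and 841 ≡ 1 (mod 4), so (11/841) = +(841/11).
Reduce top mod 11: now compute (5/11).
Reciprocity: 5 ≡ 1 and 11 ≡ 3 (mod 4), so (5/11) = +(11/5).
Reduce top mod 5: now compute (1/5).
Reached (1/5) = 1. Collecting the sign flips along the way, the symbol is +1.

1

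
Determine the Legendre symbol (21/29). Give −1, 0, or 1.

-1

Reciprocity: 21 ≡ 1 and 29 ≡ 1 (mod 4), so (21/29) = +(29/21).
Reduce top mod 21: now compute (8/21).
Pull out 2^3: since 21 ≡ 5 (mod 8), (2/21) = -1, so (2/21)^3 = -1.
Reached (1/21) = 1. Collecting the sign flips along the way, the symbol is -1.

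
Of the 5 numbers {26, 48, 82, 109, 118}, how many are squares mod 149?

3

(26/149) = +1 → QR.
(48/149) = -1 → non-residue.
(82/149) = +1 → QR.
(109/149) = -1 → non-residue.
(118/149) = +1 → QR.
Total quadratic residues among the 5: 3.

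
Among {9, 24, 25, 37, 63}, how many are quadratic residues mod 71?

4

(9/71) = +1 → QR.
(24/71) = +1 → QR.
(25/71) = +1 → QR.
(37/71) = +1 → QR.
(63/71) = -1 → non-residue.
Total quadratic residues among the 5: 4.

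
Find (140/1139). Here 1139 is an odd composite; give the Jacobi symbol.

Pull out 2^2: since 1139 ≡ 3 (mod 8), (2/1139) = -1, so (2/1139)^2 = +1.
Reciprocity: 35 ≡ 3 and 1139 ≡ 3 (mod 4), so (35/1139) = −(1139/35).
Reduce top mod 35: now compute (19/35).
Reciprocity: 19 ≡ 3 and 35 ≡ 3 (mod 4), so (19/35) = −(35/19).
Reduce top mod 19: now compute (16/19).
Pull out 2^4: since 19 ≡ 3 (mod 8), (2/19) = -1, so (2/19)^4 = +1.
Reached (1/19) = 1. Collecting the sign flips along the way, the symbol is +1.

1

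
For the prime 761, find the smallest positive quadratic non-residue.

(2/761) = +1, so 2 is a residue.
(3/761) = −1, so 3 is the smallest positive non-residue mod 761.

3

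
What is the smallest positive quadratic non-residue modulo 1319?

(2/1319) = +1, so 2 is a residue.
(3/1319) = +1, so 3 is a residue.
(4/1319) = +1, so 4 is a residue.
(5/1319) = +1, so 5 is a residue.
(6/1319) = +1, so 6 is a residue.
(7/1319) = +1, so 7 is a residue.
(8/1319) = +1, so 8 is a residue.
(9/1319) = +1, so 9 is a residue.
(10/1319) = +1, so 10 is a residue.
(11/1319) = +1, so 11 is a residue.
(12/1319) = +1, so 12 is a residue.
(13/1319) = −1, so 13 is the smallest positive non-residue mod 1319.

13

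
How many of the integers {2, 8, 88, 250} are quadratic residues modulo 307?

1

(2/307) = -1 → non-residue.
(8/307) = -1 → non-residue.
(88/307) = -1 → non-residue.
(250/307) = +1 → QR.
Total quadratic residues among the 4: 1.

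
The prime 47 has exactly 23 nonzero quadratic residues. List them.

Square k = 1,…,23 (k and 47−k give the same square):
1²=1, 2²=4, 3²=9, 4²=16, 5²=25, 6²=36, 7²≡2, 8²≡17, 9²≡34, 10²≡6, 11²≡27, 12²≡3, 13²≡28, 14²≡8, 15²≡37, 16²≡21, 17²≡7, 18²≡42, 19²≡32, 20²≡24, 21²≡18, 22²≡14, 23²≡12 (mod 47).
So the quadratic residues mod 47 are {1, 2, 3, 4, 6, 7, 8, 9, 12, 14, 16, 17, 18, 21, 24, 25, 27, 28, 32, 34, 36, 37, 42}.

1 2 3 4 6 7 8 9 12 14 16 17 18 21 24 25 27 28 32 34 36 37 42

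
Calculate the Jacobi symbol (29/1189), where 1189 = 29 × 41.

0

Reciprocity: 29 ≡ 1 and 1189 ≡ 1 (mod 4), so (29/1189) = +(1189/29).
Reduce top mod 29: now compute (0/29).
Top reduces to 0: gcd > 1, so the symbol is 0.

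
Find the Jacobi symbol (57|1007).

0

Reciprocity: 57 ≡ 1 and 1007 ≡ 3 (mod 4), so (57/1007) = +(1007/57).
Reduce top mod 57: now compute (38/57).
Pull out 2: since 57 ≡ 1 (mod 8), (2/57) = +1.
Reciprocity: 19 ≡ 3 and 57 ≡ 1 (mod 4), so (19/57) = +(57/19).
Reduce top mod 19: now compute (0/19).
Top reduces to 0: gcd > 1, so the symbol is 0.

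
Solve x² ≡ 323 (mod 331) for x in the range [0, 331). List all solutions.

150, 181

Since 331 ≡ 3 (mod 4), a square root of 323 is 323^((331+1)/4) = 323^83 mod 331.
Repeated squaring: 323^2≡64, 323^4≡124, 323^8≡150, 323^16≡323, 323^32≡64, 323^64≡124 (mod 331).
323^83 = 323^(64+16+2+1) ≡ 150 (mod 331).
Check: 150² = 22500 ≡ 323 (mod 331). The two roots are 150 and 181.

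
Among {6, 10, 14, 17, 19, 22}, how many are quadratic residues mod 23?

1

(6/23) = +1 → QR.
(10/23) = -1 → non-residue.
(14/23) = -1 → non-residue.
(17/23) = -1 → non-residue.
(19/23) = -1 → non-residue.
(22/23) = -1 → non-residue.
Total quadratic residues among the 6: 1.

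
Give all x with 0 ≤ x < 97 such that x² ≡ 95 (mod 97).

97 ≡ 1 (mod 4), so we find a root by search.
Trying successive values, 17² = 289 ≡ 95 (mod 97). The other root is 97 − 17 = 80.

17, 80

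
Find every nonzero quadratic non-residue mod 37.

Square k = 1,…,18 (k and 37−k give the same square):
1²=1, 2²=4, 3²=9, 4²=16, 5²=25, 6²=36, 7²≡12, 8²≡27, 9²≡7, 10²≡26, 11²≡10, 12²≡33, 13²≡21, 14²≡11, 15²≡3, 16²≡34, 17²≡30, 18²≡28 (mod 37).
The residues are {1, 3, 4, 7, 9, 10, 11, 12, 16, 21, 25, 26, 27, 28, 30, 33, 34, 36}; the non-residues are the remaining 18 nonzero classes.

2 5 6 8 13 14 15 17 18 19 20 22 23 24 29 31 32 35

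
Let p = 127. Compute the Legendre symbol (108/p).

Pull out 2^2: since 127 ≡ 7 (mod 8), (2/127) = +1, so (2/127)^2 = +1.
Reciprocity: 27 ≡ 3 and 127 ≡ 3 (mod 4), so (27/127) = −(127/27).
Reduce top mod 27: now compute (19/27).
Reciprocity: 19 ≡ 3 and 27 ≡ 3 (mod 4), so (19/27) = −(27/19).
Reduce top mod 19: now compute (8/19).
Pull out 2^3: since 19 ≡ 3 (mod 8), (2/19) = -1, so (2/19)^3 = -1.
Reached (1/19) = 1. Collecting the sign flips along the way, the symbol is -1.

-1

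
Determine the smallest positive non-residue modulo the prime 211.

(2/211) = −1, so 2 is the smallest positive non-residue mod 211.

2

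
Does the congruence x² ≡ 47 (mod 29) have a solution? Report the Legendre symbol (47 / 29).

-1

Euler's criterion: (47/29) ≡ 18^14 (mod 29).
18^2 ≡ 5 (mod 29)
18^4 ≡ 25 (mod 29)
18^8 ≡ 16 (mod 29)
18^14 = 18^(8+4+2) ≡ 28 (mod 29).
Result is 28 ≡ −1, so (47/29) = −1.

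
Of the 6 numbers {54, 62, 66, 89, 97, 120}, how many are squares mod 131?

2

(54/131) = -1 → non-residue.
(62/131) = +1 → QR.
(66/131) = -1 → non-residue.
(89/131) = +1 → QR.
(97/131) = -1 → non-residue.
(120/131) = -1 → non-residue.
Total quadratic residues among the 6: 2.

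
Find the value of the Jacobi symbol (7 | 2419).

-1

Reciprocity: 7 ≡ 3 and 2419 ≡ 3 (mod 4), so (7/2419) = −(2419/7).
Reduce top mod 7: now compute (4/7).
Pull out 2^2: since 7 ≡ 7 (mod 8), (2/7) = +1, so (2/7)^2 = +1.
Reached (1/7) = 1. Collecting the sign flips along the way, the symbol is -1.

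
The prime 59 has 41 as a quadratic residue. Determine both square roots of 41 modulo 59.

Since 59 ≡ 3 (mod 4), a square root of 41 is 41^((59+1)/4) = 41^15 mod 59.
Repeated squaring: 41^2≡29, 41^4≡15, 41^8≡48 (mod 59).
41^15 = 41^(8+4+2+1) ≡ 49 (mod 59).
Check: 49² = 2401 ≡ 41 (mod 59). The two roots are 10 and 49.

10, 49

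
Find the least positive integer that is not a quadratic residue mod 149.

2

(2/149) = −1, so 2 is the smallest positive non-residue mod 149.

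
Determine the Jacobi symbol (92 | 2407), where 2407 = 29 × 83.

Pull out 2^2: since 2407 ≡ 7 (mod 8), (2/2407) = +1, so (2/2407)^2 = +1.
Reciprocity: 23 ≡ 3 and 2407 ≡ 3 (mod 4), so (23/2407) = −(2407/23).
Reduce top mod 23: now compute (15/23).
Reciprocity: 15 ≡ 3 and 23 ≡ 3 (mod 4), so (15/23) = −(23/15).
Reduce top mod 15: now compute (8/15).
Pull out 2^3: since 15 ≡ 7 (mod 8), (2/15) = +1, so (2/15)^3 = +1.
Reached (1/15) = 1. Collecting the sign flips along the way, the symbol is +1.

1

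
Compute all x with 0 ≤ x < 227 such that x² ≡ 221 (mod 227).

69, 158

Since 227 ≡ 3 (mod 4), a square root of 221 is 221^((227+1)/4) = 221^57 mod 227.
Repeated squaring: 221^2≡36, 221^4≡161, 221^8≡43, 221^16≡33, 221^32≡181 (mod 227).
221^57 = 221^(32+16+8+1) ≡ 69 (mod 227).
Check: 69² = 4761 ≡ 221 (mod 227). The two roots are 69 and 158.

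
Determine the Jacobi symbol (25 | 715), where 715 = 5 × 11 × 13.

0

Reciprocity: 25 ≡ 1 and 715 ≡ 3 (mod 4), so (25/715) = +(715/25).
Reduce top mod 25: now compute (15/25).
Reciprocity: 15 ≡ 3 and 25 ≡ 1 (mod 4), so (15/25) = +(25/15).
Reduce top mod 15: now compute (10/15).
Pull out 2: since 15 ≡ 7 (mod 8), (2/15) = +1.
Reciprocity: 5 ≡ 1 and 15 ≡ 3 (mod 4), so (5/15) = +(15/5).
Reduce top mod 5: now compute (0/5).
Top reduces to 0: gcd > 1, so the symbol is 0.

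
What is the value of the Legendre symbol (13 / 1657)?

Reciprocity: 13 ≡ 1 and 1657 ≡ 1 (mod 4), so (13/1657) = +(1657/13).
Reduce top mod 13: now compute (6/13).
Pull out 2: since 13 ≡ 5 (mod 8), (2/13) = -1.
Reciprocity: 3 ≡ 3 and 13 ≡ 1 (mod 4), so (3/13) = +(13/3).
Reduce top mod 3: now compute (1/3).
Reached (1/3) = 1. Collecting the sign flips along the way, the symbol is -1.

-1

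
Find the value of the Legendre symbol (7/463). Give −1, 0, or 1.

-1

Euler's criterion: (7/463) ≡ 7^231 (mod 463).
7^2 ≡ 49 (mod 463)
7^4 ≡ 86 (mod 463)
7^8 ≡ 451 (mod 463)
7^16 ≡ 144 (mod 463)
7^32 ≡ 364 (mod 463)
7^64 ≡ 78 (mod 463)
7^128 ≡ 65 (mod 463)
7^231 = 7^(128+64+32+4+2+1) ≡ 462 (mod 463).
Result is 462 ≡ −1, so (7/463) = −1.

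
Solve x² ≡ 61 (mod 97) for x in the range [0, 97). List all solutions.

97 ≡ 1 (mod 4), so we find a root by search.
Trying successive values, 35² = 1225 ≡ 61 (mod 97). The other root is 97 − 35 = 62.

35, 62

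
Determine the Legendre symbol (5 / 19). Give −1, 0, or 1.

1

Euler's criterion: (5/19) ≡ 5^9 (mod 19).
5^2 ≡ 6 (mod 19)
5^4 ≡ 17 (mod 19)
5^8 ≡ 4 (mod 19)
5^9 = 5^(8+1) ≡ 1 (mod 19).
Result is 1, so (5/19) = 1.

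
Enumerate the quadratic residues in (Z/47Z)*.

1 2 3 4 6 7 8 9 12 14 16 17 18 21 24 25 27 28 32 34 36 37 42

Square k = 1,…,23 (k and 47−k give the same square):
1²=1, 2²=4, 3²=9, 4²=16, 5²=25, 6²=36, 7²≡2, 8²≡17, 9²≡34, 10²≡6, 11²≡27, 12²≡3, 13²≡28, 14²≡8, 15²≡37, 16²≡21, 17²≡7, 18²≡42, 19²≡32, 20²≡24, 21²≡18, 22²≡14, 23²≡12 (mod 47).
So the quadratic residues mod 47 are {1, 2, 3, 4, 6, 7, 8, 9, 12, 14, 16, 17, 18, 21, 24, 25, 27, 28, 32, 34, 36, 37, 42}.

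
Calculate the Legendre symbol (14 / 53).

Pull out 2: since 53 ≡ 5 (mod 8), (2/53) = -1.
Reciprocity: 7 ≡ 3 and 53 ≡ 1 (mod 4), so (7/53) = +(53/7).
Reduce top mod 7: now compute (4/7).
Pull out 2^2: since 7 ≡ 7 (mod 8), (2/7) = +1, so (2/7)^2 = +1.
Reached (1/7) = 1. Collecting the sign flips along the way, the symbol is -1.

-1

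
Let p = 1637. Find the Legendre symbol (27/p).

Reciprocity: 27 ≡ 3 and 1637 ≡ 1 (mod 4), so (27/1637) = +(1637/27).
Reduce top mod 27: now compute (17/27).
Reciprocity: 17 ≡ 1 and 27 ≡ 3 (mod 4), so (17/27) = +(27/17).
Reduce top mod 17: now compute (10/17).
Pull out 2: since 17 ≡ 1 (mod 8), (2/17) = +1.
Reciprocity: 5 ≡ 1 and 17 ≡ 1 (mod 4), so (5/17) = +(17/5).
Reduce top mod 5: now compute (2/5).
Pull out 2: since 5 ≡ 5 (mod 8), (2/5) = -1.
Reached (1/5) = 1. Collecting the sign flips along the way, the symbol is -1.

-1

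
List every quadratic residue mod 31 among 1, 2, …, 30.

Square k = 1,…,15 (k and 31−k give the same square):
1²=1, 2²=4, 3²=9, 4²=16, 5²=25, 6²≡5, 7²≡18, 8²≡2, 9²≡19, 10²≡7, 11²≡28, 12²≡20, 13²≡14, 14²≡10, 15²≡8 (mod 31).
So the quadratic residues mod 31 are {1, 2, 4, 5, 7, 8, 9, 10, 14, 16, 18, 19, 20, 25, 28}.

1 2 4 5 7 8 9 10 14 16 18 19 20 25 28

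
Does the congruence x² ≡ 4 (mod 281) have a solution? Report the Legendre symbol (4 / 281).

Pull out 2^2: since 281 ≡ 1 (mod 8), (2/281) = +1, so (2/281)^2 = +1.
Reached (1/281) = 1. Collecting the sign flips along the way, the symbol is +1.

1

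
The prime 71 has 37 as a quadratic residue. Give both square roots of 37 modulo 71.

Since 71 ≡ 3 (mod 4), a square root of 37 is 37^((71+1)/4) = 37^18 mod 71.
Repeated squaring: 37^2≡20, 37^4≡45, 37^8≡37, 37^16≡20 (mod 71).
37^18 = 37^(16+2) ≡ 45 (mod 71).
Check: 45² = 2025 ≡ 37 (mod 71). The two roots are 26 and 45.

26, 45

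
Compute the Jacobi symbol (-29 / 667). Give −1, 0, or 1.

First reduce: -29 ≡ 638 (mod 667).
Pull out 2: since 667 ≡ 3 (mod 8), (2/667) = -1.
Reciprocity: 319 ≡ 3 and 667 ≡ 3 (mod 4), so (319/667) = −(667/319).
Reduce top mod 319: now compute (29/319).
Reciprocity: 29 ≡ 1 and 319 ≡ 3 (mod 4), so (29/319) = +(319/29).
Reduce top mod 29: now compute (0/29).
Top reduces to 0: gcd > 1, so the symbol is 0.

0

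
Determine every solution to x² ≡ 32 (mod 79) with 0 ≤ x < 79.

Since 79 ≡ 3 (mod 4), a square root of 32 is 32^((79+1)/4) = 32^20 mod 79.
Repeated squaring: 32^2≡76, 32^4≡9, 32^8≡2, 32^16≡4 (mod 79).
32^20 = 32^(16+4) ≡ 36 (mod 79).
Check: 36² = 1296 ≡ 32 (mod 79). The two roots are 36 and 43.

36, 43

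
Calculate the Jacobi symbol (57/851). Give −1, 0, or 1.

1

Reciprocity: 57 ≡ 1 and 851 ≡ 3 (mod 4), so (57/851) = +(851/57).
Reduce top mod 57: now compute (53/57).
Reciprocity: 53 ≡ 1 and 57 ≡ 1 (mod 4), so (53/57) = +(57/53).
Reduce top mod 53: now compute (4/53).
Pull out 2^2: since 53 ≡ 5 (mod 8), (2/53) = -1, so (2/53)^2 = +1.
Reached (1/53) = 1. Collecting the sign flips along the way, the symbol is +1.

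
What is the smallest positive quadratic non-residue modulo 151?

3

(2/151) = +1, so 2 is a residue.
(3/151) = −1, so 3 is the smallest positive non-residue mod 151.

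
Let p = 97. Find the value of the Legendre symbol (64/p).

1

Euler's criterion: (64/97) ≡ 64^48 (mod 97).
64^2 ≡ 22 (mod 97)
64^4 ≡ 96 (mod 97)
64^8 ≡ 1 (mod 97)
64^16 ≡ 1 (mod 97)
64^32 ≡ 1 (mod 97)
64^48 = 64^(32+16) ≡ 1 (mod 97).
Result is 1, so (64/97) = 1.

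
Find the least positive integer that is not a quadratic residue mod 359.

(2/359) = +1, so 2 is a residue.
(3/359) = +1, so 3 is a residue.
(4/359) = +1, so 4 is a residue.
(5/359) = +1, so 5 is a residue.
(6/359) = +1, so 6 is a residue.
(7/359) = −1, so 7 is the smallest positive non-residue mod 359.

7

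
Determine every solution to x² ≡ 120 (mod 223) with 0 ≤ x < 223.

41, 182

Since 223 ≡ 3 (mod 4), a square root of 120 is 120^((223+1)/4) = 120^56 mod 223.
Repeated squaring: 120^2≡128, 120^4≡105, 120^8≡98, 120^16≡15, 120^32≡2 (mod 223).
120^56 = 120^(32+16+8) ≡ 41 (mod 223).
Check: 41² = 1681 ≡ 120 (mod 223). The two roots are 41 and 182.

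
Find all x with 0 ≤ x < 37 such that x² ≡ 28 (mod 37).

18, 19

37 ≡ 1 (mod 4), so we find a root by search.
Trying successive values, 18² = 324 ≡ 28 (mod 37). The other root is 37 − 18 = 19.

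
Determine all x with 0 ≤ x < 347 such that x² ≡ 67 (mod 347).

Since 347 ≡ 3 (mod 4), a square root of 67 is 67^((347+1)/4) = 67^87 mod 347.
Repeated squaring: 67^2≡325, 67^4≡137, 67^8≡31, 67^16≡267, 67^32≡154, 67^64≡120 (mod 347).
67^87 = 67^(64+16+4+2+1) ≡ 121 (mod 347).
Check: 121² = 14641 ≡ 67 (mod 347). The two roots are 121 and 226.

121, 226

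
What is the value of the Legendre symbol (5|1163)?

Reciprocity: 5 ≡ 1 and 1163 ≡ 3 (mod 4), so (5/1163) = +(1163/5).
Reduce top mod 5: now compute (3/5).
Reciprocity: 3 ≡ 3 and 5 ≡ 1 (mod 4), so (3/5) = +(5/3).
Reduce top mod 3: now compute (2/3).
Pull out 2: since 3 ≡ 3 (mod 8), (2/3) = -1.
Reached (1/3) = 1. Collecting the sign flips along the way, the symbol is -1.

-1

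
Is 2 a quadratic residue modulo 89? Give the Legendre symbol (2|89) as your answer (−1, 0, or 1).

Euler's criterion: (2/89) ≡ 2^44 (mod 89).
2^2 ≡ 4 (mod 89)
2^4 ≡ 16 (mod 89)
2^8 ≡ 78 (mod 89)
2^16 ≡ 32 (mod 89)
2^32 ≡ 45 (mod 89)
2^44 = 2^(32+8+4) ≡ 1 (mod 89).
Result is 1, so (2/89) = 1.

1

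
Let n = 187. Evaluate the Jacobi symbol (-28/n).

-1

First reduce: -28 ≡ 159 (mod 187).
Reciprocity: 159 ≡ 3 and 187 ≡ 3 (mod 4), so (159/187) = −(187/159).
Reduce top mod 159: now compute (28/159).
Pull out 2^2: since 159 ≡ 7 (mod 8), (2/159) = +1, so (2/159)^2 = +1.
Reciprocity: 7 ≡ 3 and 159 ≡ 3 (mod 4), so (7/159) = −(159/7).
Reduce top mod 7: now compute (5/7).
Reciprocity: 5 ≡ 1 and 7 ≡ 3 (mod 4), so (5/7) = +(7/5).
Reduce top mod 5: now compute (2/5).
Pull out 2: since 5 ≡ 5 (mod 8), (2/5) = -1.
Reached (1/5) = 1. Collecting the sign flips along the way, the symbol is -1.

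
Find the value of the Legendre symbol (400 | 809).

Pull out 2^4: since 809 ≡ 1 (mod 8), (2/809) = +1, so (2/809)^4 = +1.
Reciprocity: 25 ≡ 1 and 809 ≡ 1 (mod 4), so (25/809) = +(809/25).
Reduce top mod 25: now compute (9/25).
Reciprocity: 9 ≡ 1 and 25 ≡ 1 (mod 4), so (9/25) = +(25/9).
Reduce top mod 9: now compute (7/9).
Reciprocity: 7 ≡ 3 and 9 ≡ 1 (mod 4), so (7/9) = +(9/7).
Reduce top mod 7: now compute (2/7).
Pull out 2: since 7 ≡ 7 (mod 8), (2/7) = +1.
Reached (1/7) = 1. Collecting the sign flips along the way, the symbol is +1.

1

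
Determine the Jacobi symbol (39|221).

0

Reciprocity: 39 ≡ 3 and 221 ≡ 1 (mod 4), so (39/221) = +(221/39).
Reduce top mod 39: now compute (26/39).
Pull out 2: since 39 ≡ 7 (mod 8), (2/39) = +1.
Reciprocity: 13 ≡ 1 and 39 ≡ 3 (mod 4), so (13/39) = +(39/13).
Reduce top mod 13: now compute (0/13).
Top reduces to 0: gcd > 1, so the symbol is 0.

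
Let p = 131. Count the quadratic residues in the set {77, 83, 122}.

(77/131) = +1 → QR.
(83/131) = -1 → non-residue.
(122/131) = -1 → non-residue.
Total quadratic residues among the 3: 1.

1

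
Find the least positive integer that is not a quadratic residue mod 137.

(2/137) = +1, so 2 is a residue.
(3/137) = −1, so 3 is the smallest positive non-residue mod 137.

3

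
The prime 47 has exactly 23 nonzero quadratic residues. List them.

Square k = 1,…,23 (k and 47−k give the same square):
1²=1, 2²=4, 3²=9, 4²=16, 5²=25, 6²=36, 7²≡2, 8²≡17, 9²≡34, 10²≡6, 11²≡27, 12²≡3, 13²≡28, 14²≡8, 15²≡37, 16²≡21, 17²≡7, 18²≡42, 19²≡32, 20²≡24, 21²≡18, 22²≡14, 23²≡12 (mod 47).
So the quadratic residues mod 47 are {1, 2, 3, 4, 6, 7, 8, 9, 12, 14, 16, 17, 18, 21, 24, 25, 27, 28, 32, 34, 36, 37, 42}.

1, 2, 3, 4, 6, 7, 8, 9, 12, 14, 16, 17, 18, 21, 24, 25, 27, 28, 32, 34, 36, 37, 42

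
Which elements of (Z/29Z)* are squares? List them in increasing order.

Square k = 1,…,14 (k and 29−k give the same square):
1²=1, 2²=4, 3²=9, 4²=16, 5²=25, 6²≡7, 7²≡20, 8²≡6, 9²≡23, 10²≡13, 11²≡5, 12²≡28, 13²≡24, 14²≡22 (mod 29).
So the quadratic residues mod 29 are {1, 4, 5, 6, 7, 9, 13, 16, 20, 22, 23, 24, 25, 28}.

1,4,5,6,7,9,13,16,20,22,23,24,25,28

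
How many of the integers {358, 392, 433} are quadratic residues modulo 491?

(358/491) = -1 → non-residue.
(392/491) = -1 → non-residue.
(433/491) = -1 → non-residue.
Total quadratic residues among the 3: 0.

0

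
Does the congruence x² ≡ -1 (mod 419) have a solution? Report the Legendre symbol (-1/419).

-1

Euler's criterion: (-1/419) ≡ 418^209 (mod 419).
418^2 ≡ 1 (mod 419)
418^4 ≡ 1 (mod 419)
418^8 ≡ 1 (mod 419)
418^16 ≡ 1 (mod 419)
418^32 ≡ 1 (mod 419)
418^64 ≡ 1 (mod 419)
418^128 ≡ 1 (mod 419)
418^209 = 418^(128+64+16+1) ≡ 418 (mod 419).
Result is 418 ≡ −1, so (-1/419) = −1.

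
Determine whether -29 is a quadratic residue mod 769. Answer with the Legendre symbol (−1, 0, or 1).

-1

First reduce: -29 ≡ 740 (mod 769).
Pull out 2^2: since 769 ≡ 1 (mod 8), (2/769) = +1, so (2/769)^2 = +1.
Reciprocity: 185 ≡ 1 and 769 ≡ 1 (mod 4), so (185/769) = +(769/185).
Reduce top mod 185: now compute (29/185).
Reciprocity: 29 ≡ 1 and 185 ≡ 1 (mod 4), so (29/185) = +(185/29).
Reduce top mod 29: now compute (11/29).
Reciprocity: 11 ≡ 3 and 29 ≡ 1 (mod 4), so (11/29) = +(29/11).
Reduce top mod 11: now compute (7/11).
Reciprocity: 7 ≡ 3 and 11 ≡ 3 (mod 4), so (7/11) = −(11/7).
Reduce top mod 7: now compute (4/7).
Pull out 2^2: since 7 ≡ 7 (mod 8), (2/7) = +1, so (2/7)^2 = +1.
Reached (1/7) = 1. Collecting the sign flips along the way, the symbol is -1.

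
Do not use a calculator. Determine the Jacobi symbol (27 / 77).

-1

Reciprocity: 27 ≡ 3 and 77 ≡ 1 (mod 4), so (27/77) = +(77/27).
Reduce top mod 27: now compute (23/27).
Reciprocity: 23 ≡ 3 and 27 ≡ 3 (mod 4), so (23/27) = −(27/23).
Reduce top mod 23: now compute (4/23).
Pull out 2^2: since 23 ≡ 7 (mod 8), (2/23) = +1, so (2/23)^2 = +1.
Reached (1/23) = 1. Collecting the sign flips along the way, the symbol is -1.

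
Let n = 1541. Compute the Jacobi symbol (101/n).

-1

Reciprocity: 101 ≡ 1 and 1541 ≡ 1 (mod 4), so (101/1541) = +(1541/101).
Reduce top mod 101: now compute (26/101).
Pull out 2: since 101 ≡ 5 (mod 8), (2/101) = -1.
Reciprocity: 13 ≡ 1 and 101 ≡ 1 (mod 4), so (13/101) = +(101/13).
Reduce top mod 13: now compute (10/13).
Pull out 2: since 13 ≡ 5 (mod 8), (2/13) = -1.
Reciprocity: 5 ≡ 1 and 13 ≡ 1 (mod 4), so (5/13) = +(13/5).
Reduce top mod 5: now compute (3/5).
Reciprocity: 3 ≡ 3 and 5 ≡ 1 (mod 4), so (3/5) = +(5/3).
Reduce top mod 3: now compute (2/3).
Pull out 2: since 3 ≡ 3 (mod 8), (2/3) = -1.
Reached (1/3) = 1. Collecting the sign flips along the way, the symbol is -1.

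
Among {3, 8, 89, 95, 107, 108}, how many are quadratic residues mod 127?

(3/127) = -1 → non-residue.
(8/127) = +1 → QR.
(89/127) = -1 → non-residue.
(95/127) = -1 → non-residue.
(107/127) = +1 → QR.
(108/127) = -1 → non-residue.
Total quadratic residues among the 6: 2.

2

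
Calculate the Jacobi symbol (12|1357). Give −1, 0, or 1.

Pull out 2^2: since 1357 ≡ 5 (mod 8), (2/1357) = -1, so (2/1357)^2 = +1.
Reciprocity: 3 ≡ 3 and 1357 ≡ 1 (mod 4), so (3/1357) = +(1357/3).
Reduce top mod 3: now compute (1/3).
Reached (1/3) = 1. Collecting the sign flips along the way, the symbol is +1.

1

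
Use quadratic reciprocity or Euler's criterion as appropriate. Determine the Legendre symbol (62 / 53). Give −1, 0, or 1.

1

First reduce: 62 ≡ 9 (mod 53).
Reciprocity: 9 ≡ 1 and 53 ≡ 1 (mod 4), so (9/53) = +(53/9).
Reduce top mod 9: now compute (8/9).
Pull out 2^3: since 9 ≡ 1 (mod 8), (2/9) = +1, so (2/9)^3 = +1.
Reached (1/9) = 1. Collecting the sign flips along the way, the symbol is +1.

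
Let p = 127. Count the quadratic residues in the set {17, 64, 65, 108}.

(17/127) = +1 → QR.
(64/127) = +1 → QR.
(65/127) = -1 → non-residue.
(108/127) = -1 → non-residue.
Total quadratic residues among the 4: 2.

2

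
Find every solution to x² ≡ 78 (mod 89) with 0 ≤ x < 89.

89 ≡ 1 (mod 4), so we find a root by search.
Trying successive values, 16² = 256 ≡ 78 (mod 89). The other root is 89 − 16 = 73.

16, 73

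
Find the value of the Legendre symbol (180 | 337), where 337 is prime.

Pull out 2^2: since 337 ≡ 1 (mod 8), (2/337) = +1, so (2/337)^2 = +1.
Reciprocity: 45 ≡ 1 and 337 ≡ 1 (mod 4), so (45/337) = +(337/45).
Reduce top mod 45: now compute (22/45).
Pull out 2: since 45 ≡ 5 (mod 8), (2/45) = -1.
Reciprocity: 11 ≡ 3 and 45 ≡ 1 (mod 4), so (11/45) = +(45/11).
Reduce top mod 11: now compute (1/11).
Reached (1/11) = 1. Collecting the sign flips along the way, the symbol is -1.

-1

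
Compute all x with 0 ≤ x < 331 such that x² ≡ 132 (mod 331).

Since 331 ≡ 3 (mod 4), a square root of 132 is 132^((331+1)/4) = 132^83 mod 331.
Repeated squaring: 132^2≡212, 132^4≡259, 132^8≡219, 132^16≡297, 132^32≡163, 132^64≡89 (mod 331).
132^83 = 132^(64+16+2+1) ≡ 146 (mod 331).
Check: 146² = 21316 ≡ 132 (mod 331). The two roots are 146 and 185.

146, 185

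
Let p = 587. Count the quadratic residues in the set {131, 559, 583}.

(131/587) = -1 → non-residue.
(559/587) = -1 → non-residue.
(583/587) = -1 → non-residue.
Total quadratic residues among the 3: 0.

0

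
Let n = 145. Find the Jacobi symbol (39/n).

Reciprocity: 39 ≡ 3 and 145 ≡ 1 (mod 4), so (39/145) = +(145/39).
Reduce top mod 39: now compute (28/39).
Pull out 2^2: since 39 ≡ 7 (mod 8), (2/39) = +1, so (2/39)^2 = +1.
Reciprocity: 7 ≡ 3 and 39 ≡ 3 (mod 4), so (7/39) = −(39/7).
Reduce top mod 7: now compute (4/7).
Pull out 2^2: since 7 ≡ 7 (mod 8), (2/7) = +1, so (2/7)^2 = +1.
Reached (1/7) = 1. Collecting the sign flips along the way, the symbol is -1.

-1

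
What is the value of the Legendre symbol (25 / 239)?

1

Reciprocity: 25 ≡ 1 and 239 ≡ 3 (mod 4), so (25/239) = +(239/25).
Reduce top mod 25: now compute (14/25).
Pull out 2: since 25 ≡ 1 (mod 8), (2/25) = +1.
Reciprocity: 7 ≡ 3 and 25 ≡ 1 (mod 4), so (7/25) = +(25/7).
Reduce top mod 7: now compute (4/7).
Pull out 2^2: since 7 ≡ 7 (mod 8), (2/7) = +1, so (2/7)^2 = +1.
Reached (1/7) = 1. Collecting the sign flips along the way, the symbol is +1.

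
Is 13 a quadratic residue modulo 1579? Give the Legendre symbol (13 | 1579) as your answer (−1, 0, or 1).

Reciprocity: 13 ≡ 1 and 1579 ≡ 3 (mod 4), so (13/1579) = +(1579/13).
Reduce top mod 13: now compute (6/13).
Pull out 2: since 13 ≡ 5 (mod 8), (2/13) = -1.
Reciprocity: 3 ≡ 3 and 13 ≡ 1 (mod 4), so (3/13) = +(13/3).
Reduce top mod 3: now compute (1/3).
Reached (1/3) = 1. Collecting the sign flips along the way, the symbol is -1.

-1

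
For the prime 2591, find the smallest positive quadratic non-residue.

7

(2/2591) = +1, so 2 is a residue.
(3/2591) = +1, so 3 is a residue.
(4/2591) = +1, so 4 is a residue.
(5/2591) = +1, so 5 is a residue.
(6/2591) = +1, so 6 is a residue.
(7/2591) = −1, so 7 is the smallest positive non-residue mod 2591.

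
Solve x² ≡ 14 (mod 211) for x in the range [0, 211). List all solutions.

Since 211 ≡ 3 (mod 4), a square root of 14 is 14^((211+1)/4) = 14^53 mod 211.
Repeated squaring: 14^2≡196, 14^4≡14, 14^8≡196, 14^16≡14, 14^32≡196 (mod 211).
14^53 = 14^(32+16+4+1) ≡ 196 (mod 211).
Check: 196² = 38416 ≡ 14 (mod 211). The two roots are 15 and 196.

15, 196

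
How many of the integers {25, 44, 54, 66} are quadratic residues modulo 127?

2

(25/127) = +1 → QR.
(44/127) = +1 → QR.
(54/127) = -1 → non-residue.
(66/127) = -1 → non-residue.
Total quadratic residues among the 4: 2.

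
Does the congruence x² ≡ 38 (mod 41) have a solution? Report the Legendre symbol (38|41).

Pull out 2: since 41 ≡ 1 (mod 8), (2/41) = +1.
Reciprocity: 19 ≡ 3 and 41 ≡ 1 (mod 4), so (19/41) = +(41/19).
Reduce top mod 19: now compute (3/19).
Reciprocity: 3 ≡ 3 and 19 ≡ 3 (mod 4), so (3/19) = −(19/3).
Reduce top mod 3: now compute (1/3).
Reached (1/3) = 1. Collecting the sign flips along the way, the symbol is -1.

-1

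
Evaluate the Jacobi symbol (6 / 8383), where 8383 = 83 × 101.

-1

Pull out 2: since 8383 ≡ 7 (mod 8), (2/8383) = +1.
Reciprocity: 3 ≡ 3 and 8383 ≡ 3 (mod 4), so (3/8383) = −(8383/3).
Reduce top mod 3: now compute (1/3).
Reached (1/3) = 1. Collecting the sign flips along the way, the symbol is -1.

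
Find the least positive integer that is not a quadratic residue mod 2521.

11

(2/2521) = +1, so 2 is a residue.
(3/2521) = +1, so 3 is a residue.
(4/2521) = +1, so 4 is a residue.
(5/2521) = +1, so 5 is a residue.
(6/2521) = +1, so 6 is a residue.
(7/2521) = +1, so 7 is a residue.
(8/2521) = +1, so 8 is a residue.
(9/2521) = +1, so 9 is a residue.
(10/2521) = +1, so 10 is a residue.
(11/2521) = −1, so 11 is the smallest positive non-residue mod 2521.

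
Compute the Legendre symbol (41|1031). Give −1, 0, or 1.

-1

Euler's criterion: (41/1031) ≡ 41^515 (mod 1031).
41^2 ≡ 650 (mod 1031)
41^4 ≡ 821 (mod 1031)
41^8 ≡ 798 (mod 1031)
41^16 ≡ 677 (mod 1031)
41^32 ≡ 565 (mod 1031)
41^64 ≡ 646 (mod 1031)
41^128 ≡ 792 (mod 1031)
41^256 ≡ 416 (mod 1031)
41^512 ≡ 879 (mod 1031)
41^515 = 41^(512+2+1) ≡ 1030 (mod 1031).
Result is 1030 ≡ −1, so (41/1031) = −1.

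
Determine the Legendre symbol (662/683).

1

Pull out 2: since 683 ≡ 3 (mod 8), (2/683) = -1.
Reciprocity: 331 ≡ 3 and 683 ≡ 3 (mod 4), so (331/683) = −(683/331).
Reduce top mod 331: now compute (21/331).
Reciprocity: 21 ≡ 1 and 331 ≡ 3 (mod 4), so (21/331) = +(331/21).
Reduce top mod 21: now compute (16/21).
Pull out 2^4: since 21 ≡ 5 (mod 8), (2/21) = -1, so (2/21)^4 = +1.
Reached (1/21) = 1. Collecting the sign flips along the way, the symbol is +1.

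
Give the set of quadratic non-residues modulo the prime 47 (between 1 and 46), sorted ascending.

5,10,11,13,15,19,20,22,23,26,29,30,31,33,35,38,39,40,41,43,44,45,46

Square k = 1,…,23 (k and 47−k give the same square):
1²=1, 2²=4, 3²=9, 4²=16, 5²=25, 6²=36, 7²≡2, 8²≡17, 9²≡34, 10²≡6, 11²≡27, 12²≡3, 13²≡28, 14²≡8, 15²≡37, 16²≡21, 17²≡7, 18²≡42, 19²≡32, 20²≡24, 21²≡18, 22²≡14, 23²≡12 (mod 47).
The residues are {1, 2, 3, 4, 6, 7, 8, 9, 12, 14, 16, 17, 18, 21, 24, 25, 27, 28, 32, 34, 36, 37, 42}; the non-residues are the remaining 23 nonzero classes.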